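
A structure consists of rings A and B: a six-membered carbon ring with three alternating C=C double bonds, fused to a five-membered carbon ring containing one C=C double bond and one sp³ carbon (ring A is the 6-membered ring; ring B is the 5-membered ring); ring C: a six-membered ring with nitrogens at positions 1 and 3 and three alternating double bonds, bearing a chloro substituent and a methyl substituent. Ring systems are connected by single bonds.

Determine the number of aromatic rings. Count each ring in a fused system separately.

2

Ring A is planar and fully conjugated; 3 ring double bonds give 6 π electrons. That satisfies 4n+2 with n=1, so ring A is aromatic (benzene ring).
Ring B has one sp³ carbon, so it is not fully conjugated — not aromatic (cyclopentene ring).
Ring C is planar and fully conjugated; 3 ring double bonds give 6 π electrons. Since 6 = 4n+2 (n=1), ring C is aromatic (pyrimidine).
Aromatic: A, C. Total: 2.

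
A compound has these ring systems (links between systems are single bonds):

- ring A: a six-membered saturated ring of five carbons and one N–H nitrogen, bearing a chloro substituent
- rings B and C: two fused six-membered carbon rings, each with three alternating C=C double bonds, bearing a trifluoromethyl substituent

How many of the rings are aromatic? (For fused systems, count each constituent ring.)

Ring A has only sp³ atoms, so it is not fully conjugated — not aromatic (piperidine).
Rings B and C form a fused bicyclic system with 10 sp² atoms and 10 π electrons from ring double bonds. 10 = 4(2)+2, so the system is aromatic and both rings count as aromatic (naphthalene).
Aromatic: B, C. Total: 2.

2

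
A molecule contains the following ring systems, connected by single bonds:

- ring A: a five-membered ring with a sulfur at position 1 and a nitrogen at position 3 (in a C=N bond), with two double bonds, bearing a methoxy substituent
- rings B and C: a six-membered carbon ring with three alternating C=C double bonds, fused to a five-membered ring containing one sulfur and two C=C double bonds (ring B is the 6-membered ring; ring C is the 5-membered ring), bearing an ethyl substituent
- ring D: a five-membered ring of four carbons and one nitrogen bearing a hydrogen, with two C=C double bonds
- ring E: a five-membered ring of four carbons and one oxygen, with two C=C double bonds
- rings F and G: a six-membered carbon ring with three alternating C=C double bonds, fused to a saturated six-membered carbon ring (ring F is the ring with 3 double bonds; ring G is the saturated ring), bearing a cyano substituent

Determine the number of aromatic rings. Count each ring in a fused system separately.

Ring A is planar and fully conjugated; 2 ring double bonds (4 π electrons) plus a heteroatom lone pair (2) give 6 π electrons. That satisfies 4n+2 with n=1, so ring A is aromatic (thiazole).
Rings B and C form a fused bicyclic system (with one sulfur) with 9 sp² atoms and 10 π electrons from ring double bonds plus a heteroatom lone pair. 10 = 4(2)+2, so the system is aromatic and both rings count as aromatic (benzothiophene).
Ring D is planar and fully conjugated; 2 ring double bonds (4 π electrons) plus a heteroatom lone pair (2) give 6 π electrons. That satisfies 4n+2 with n=1, so ring D is aromatic (pyrrole).
Ring E is planar and fully conjugated; 2 ring double bonds (4 π electrons) plus a heteroatom lone pair (2) give 6 π electrons. 6 = 4(1)+2, so ring E is aromatic (furan).
Ring F is fully conjugated (every ring atom contributes a p orbital); 3 ring double bonds give 6 π electrons. Since 6 = 4n+2 (n=1), ring F is aromatic (benzene ring).
Ring G has four sp³ carbons, so it is not fully conjugated — not aromatic (cyclohexane ring).
Aromatic: A, B, C, D, E, F. Total: 6.

6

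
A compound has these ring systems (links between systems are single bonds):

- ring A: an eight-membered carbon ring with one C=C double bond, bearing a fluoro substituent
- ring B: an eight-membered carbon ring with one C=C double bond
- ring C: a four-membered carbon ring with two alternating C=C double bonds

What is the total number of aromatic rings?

Ring A has six sp³ carbons, so it is not fully conjugated — not aromatic (cyclooctene).
Ring B has six sp³ carbons, so it is not fully conjugated — not aromatic (cyclooctene).
Ring C has only sp² ring atoms; a planar conformation would have a fully conjugated π system of 4 electrons. But 4 = 4(1), which is 4n not 4n+2, so ring C is not aromatic (cyclobutadiene) — cyclobutadiene is antiaromatic and distorts to a rectangle.
No ring is aromatic. Total: 0.

0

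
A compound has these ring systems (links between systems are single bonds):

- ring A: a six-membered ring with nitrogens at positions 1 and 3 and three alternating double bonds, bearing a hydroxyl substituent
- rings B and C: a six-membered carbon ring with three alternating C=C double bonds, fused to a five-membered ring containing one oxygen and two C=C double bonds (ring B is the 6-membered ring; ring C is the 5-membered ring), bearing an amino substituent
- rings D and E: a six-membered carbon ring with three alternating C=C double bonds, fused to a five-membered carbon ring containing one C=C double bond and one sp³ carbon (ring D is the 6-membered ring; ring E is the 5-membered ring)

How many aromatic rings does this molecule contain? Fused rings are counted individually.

4

Ring A is fully conjugated (every ring atom contributes a p orbital); 3 ring double bonds give 6 π electrons. 6 = 4(1)+2, so ring A is aromatic (pyrimidine).
Rings B and C form a fused bicyclic system (with one oxygen) with 9 sp² atoms and 10 π electrons from ring double bonds plus a heteroatom lone pair. 10 = 4(2)+2, so the system is aromatic and both rings count as aromatic (benzofuran).
Ring D has a continuous p-orbital overlap around the ring; 3 ring double bonds give 6 π electrons. That satisfies 4n+2 with n=1, so ring D is aromatic (benzene ring).
Ring E has one sp³ carbon, so it is not fully conjugated — not aromatic (cyclopentene ring).
Aromatic: A, B, C, D. Total: 4.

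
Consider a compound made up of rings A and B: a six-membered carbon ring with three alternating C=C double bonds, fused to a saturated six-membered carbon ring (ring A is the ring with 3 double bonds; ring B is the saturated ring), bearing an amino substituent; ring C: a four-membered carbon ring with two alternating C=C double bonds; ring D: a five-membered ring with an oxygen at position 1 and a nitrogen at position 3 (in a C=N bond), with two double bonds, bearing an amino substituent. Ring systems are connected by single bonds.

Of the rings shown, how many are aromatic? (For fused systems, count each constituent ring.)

Ring A has a continuous p-orbital overlap around the ring; 3 ring double bonds give 6 π electrons. Since 6 = 4n+2 (n=1), ring A is aromatic (benzene ring).
Ring B has four sp³ carbons, so it is not fully conjugated — not aromatic (cyclohexane ring).
Ring C has only sp² ring atoms; a planar conformation would have a fully conjugated π system of 4 electrons. But 4 = 4(1), which is 4n not 4n+2, so ring C is not aromatic (cyclobutadiene) — cyclobutadiene is antiaromatic and distorts to a rectangle.
Ring D has a continuous p-orbital overlap around the ring; 2 ring double bonds (4 π electrons) plus a heteroatom lone pair (2) give 6 π electrons. 6 = 4(1)+2, so ring D is aromatic (oxazole).
Aromatic: A, D. Total: 2.

2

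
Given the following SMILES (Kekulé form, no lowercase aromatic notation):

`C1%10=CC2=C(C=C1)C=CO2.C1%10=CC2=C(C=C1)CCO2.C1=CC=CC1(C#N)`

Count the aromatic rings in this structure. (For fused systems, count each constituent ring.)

The SMILES encodes a six-membered carbon ring with three alternating C=C double bonds, fused to a five-membered ring containing one oxygen and two C=C double bonds; a six-membered carbon ring with three alternating C=C double bonds, fused to a five-membered ring containing one oxygen and two sp³ carbons; a five-membered carbon ring with two conjugated C=C double bonds and one sp³ carbon.
The fused 6/5-membered bicyclic (with one oxygen) is a single π system with 9 sp² atoms and 10 π electrons from ring double bonds plus a heteroatom lone pair. 10 = 4(2)+2, so the system is aromatic and both rings count as aromatic (benzofuran).
The 6-membered ring is planar and fully conjugated; 3 ring double bonds give 6 π electrons. 6 = 4(1)+2, so it is aromatic (benzene ring).
The 5-membered ring with one oxygen has two sp³ carbons, so it is not fully conjugated — not aromatic (oxolane ring).
The 5-membered ring has one sp³ carbon, so it is not fully conjugated — not aromatic (cyclopentadiene).
3 of the 5 rings are aromatic. Total: 3.

3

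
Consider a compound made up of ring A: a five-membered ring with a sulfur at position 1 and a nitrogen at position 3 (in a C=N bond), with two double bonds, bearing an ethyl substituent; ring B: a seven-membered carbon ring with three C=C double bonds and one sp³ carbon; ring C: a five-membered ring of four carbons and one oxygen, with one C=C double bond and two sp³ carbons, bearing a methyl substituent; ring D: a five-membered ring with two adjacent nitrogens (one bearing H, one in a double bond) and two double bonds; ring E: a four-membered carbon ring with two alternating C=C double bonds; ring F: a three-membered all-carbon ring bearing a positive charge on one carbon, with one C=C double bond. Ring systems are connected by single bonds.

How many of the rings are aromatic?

Ring A is planar and fully conjugated; 2 ring double bonds (4 π electrons) plus a heteroatom lone pair (2) give 6 π electrons. 6 = 4(1)+2, so ring A is aromatic (thiazole).
Ring B has one sp³ carbon, so it is not fully conjugated — not aromatic (cycloheptatriene).
Ring C has two sp³ carbons, so it is not fully conjugated — not aromatic (2,3-dihydrofuran).
Ring D has a continuous p-orbital overlap around the ring; 2 ring double bonds (4 π electrons) plus a heteroatom lone pair (2) give 6 π electrons. 6 = 4(1)+2, so ring D is aromatic (pyrazole).
Ring E has only sp² ring atoms; a planar conformation would have a fully conjugated π system of 4 electrons. But 4 = 4(1), which is 4n not 4n+2, so ring E is not aromatic (cyclobutadiene) — cyclobutadiene is antiaromatic and distorts to a rectangle.
Ring F is planar and fully conjugated; 1 ring double bond (2 π electrons) plus the carbocation's empty p orbital (0, but keeps the ring conjugated) give 2 π electrons. 2 = 4(0)+2, so ring F is aromatic (cyclopropenyl cation).
Aromatic: A, D, F. Total: 3.

3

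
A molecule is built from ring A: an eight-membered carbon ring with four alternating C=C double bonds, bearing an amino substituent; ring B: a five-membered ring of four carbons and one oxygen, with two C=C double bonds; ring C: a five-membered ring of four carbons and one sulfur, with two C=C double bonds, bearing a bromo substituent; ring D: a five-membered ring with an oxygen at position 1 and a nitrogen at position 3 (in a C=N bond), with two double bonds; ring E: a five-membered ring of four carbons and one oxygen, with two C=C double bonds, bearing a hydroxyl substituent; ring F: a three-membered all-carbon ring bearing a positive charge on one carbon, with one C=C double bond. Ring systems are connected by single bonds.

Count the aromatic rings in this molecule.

5

Ring A has only sp² ring atoms; a planar conformation would have a fully conjugated π system of 8 electrons. But 8 = 4(2), which is 4n not 4n+2, so ring A is not aromatic (cyclooctatetraene) — cyclooctatetraene distorts into a non-planar tub to avoid antiaromaticity.
Ring B is planar and fully conjugated; 2 ring double bonds (4 π electrons) plus a heteroatom lone pair (2) give 6 π electrons. Since 6 = 4n+2 (n=1), ring B is aromatic (furan).
Ring C is planar and fully conjugated; 2 ring double bonds (4 π electrons) plus a heteroatom lone pair (2) give 6 π electrons. That satisfies 4n+2 with n=1, so ring C is aromatic (thiophene).
Ring D is planar and fully conjugated; 2 ring double bonds (4 π electrons) plus a heteroatom lone pair (2) give 6 π electrons. 6 = 4(1)+2, so ring D is aromatic (oxazole).
Ring E is fully conjugated (every ring atom contributes a p orbital); 2 ring double bonds (4 π electrons) plus a heteroatom lone pair (2) give 6 π electrons. 6 = 4(1)+2, so ring E is aromatic (furan).
Ring F has a continuous p-orbital overlap around the ring; 1 ring double bond (2 π electrons) plus the carbocation's empty p orbital (0, but keeps the ring conjugated) give 2 π electrons. 2 = 4(0)+2, so ring F is aromatic (cyclopropenyl cation).
Aromatic: B, C, D, E, F. Total: 5.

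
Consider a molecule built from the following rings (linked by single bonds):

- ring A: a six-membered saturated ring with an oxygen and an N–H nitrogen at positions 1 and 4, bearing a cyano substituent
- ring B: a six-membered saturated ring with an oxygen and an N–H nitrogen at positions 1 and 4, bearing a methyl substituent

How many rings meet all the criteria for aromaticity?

Ring A has only sp³ atoms, so it is not fully conjugated — not aromatic (morpholine).
Ring B has only sp³ atoms, so it is not fully conjugated — not aromatic (morpholine).
No ring is aromatic. Total: 0.

0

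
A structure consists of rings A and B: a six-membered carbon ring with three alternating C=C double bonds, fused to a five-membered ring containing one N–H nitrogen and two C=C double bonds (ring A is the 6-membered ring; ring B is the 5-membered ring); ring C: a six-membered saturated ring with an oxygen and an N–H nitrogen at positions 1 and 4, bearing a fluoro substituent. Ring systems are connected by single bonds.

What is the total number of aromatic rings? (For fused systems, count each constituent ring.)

2

Rings A and B form a fused bicyclic system (with one N–H) with 9 sp² atoms and 10 π electrons from ring double bonds plus a heteroatom lone pair. 10 = 4(2)+2, so the system is aromatic and both rings count as aromatic (indole).
Ring C has only sp³ atoms, so it is not fully conjugated — not aromatic (morpholine).
Aromatic: A, B. Total: 2.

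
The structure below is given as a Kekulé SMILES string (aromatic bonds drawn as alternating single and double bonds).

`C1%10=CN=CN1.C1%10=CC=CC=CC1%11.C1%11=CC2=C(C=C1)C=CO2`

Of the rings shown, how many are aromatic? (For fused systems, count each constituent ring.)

3

The SMILES encodes a five-membered ring with nitrogens at positions 1 and 3 (one bearing H, one in a C=N bond) and two double bonds; a seven-membered carbon ring with three C=C double bonds and one sp³ carbon; a six-membered carbon ring with three alternating C=C double bonds, fused to a five-membered ring containing one oxygen and two C=C double bonds.
The 5-membered ring with two nitrogens (one N–H, one =N–) is planar and fully conjugated; 2 ring double bonds (4 π electrons) plus a heteroatom lone pair (2) give 6 π electrons. 6 = 4(1)+2, so it is aromatic (imidazole).
The 7-membered ring has one sp³ carbon, so it is not fully conjugated — not aromatic (cycloheptatriene).
The fused 6/5-membered bicyclic (with one oxygen) is a single π system with 9 sp² atoms and 10 π electrons from ring double bonds plus a heteroatom lone pair. 10 = 4(2)+2, so the system is aromatic and both rings count as aromatic (benzofuran).
3 of the 4 rings are aromatic. Total: 3.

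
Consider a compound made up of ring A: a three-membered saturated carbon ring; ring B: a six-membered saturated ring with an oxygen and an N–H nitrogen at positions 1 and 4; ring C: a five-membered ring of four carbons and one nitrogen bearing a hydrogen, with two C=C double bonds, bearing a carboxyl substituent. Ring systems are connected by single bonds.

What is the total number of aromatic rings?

Ring A has only sp³ atoms, so it is not fully conjugated — not aromatic (cyclopropane).
Ring B has only sp³ atoms, so it is not fully conjugated — not aromatic (morpholine).
Ring C has a continuous p-orbital overlap around the ring; 2 ring double bonds (4 π electrons) plus a heteroatom lone pair (2) give 6 π electrons. That satisfies 4n+2 with n=1, so ring C is aromatic (pyrrole).
Aromatic: C. Total: 1.

1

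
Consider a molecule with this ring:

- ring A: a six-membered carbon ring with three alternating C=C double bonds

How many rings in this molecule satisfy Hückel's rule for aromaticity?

1

Ring A is fully conjugated (every ring atom contributes a p orbital); 3 ring double bonds give 6 π electrons. Since 6 = 4n+2 (n=1), ring A is aromatic (benzene).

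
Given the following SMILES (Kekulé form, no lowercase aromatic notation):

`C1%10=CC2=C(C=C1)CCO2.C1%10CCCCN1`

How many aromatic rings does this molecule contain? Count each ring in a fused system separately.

1

The SMILES encodes a six-membered carbon ring with three alternating C=C double bonds, fused to a five-membered ring containing one oxygen and two sp³ carbons; a six-membered saturated ring of five carbons and one N–H nitrogen.
The 6-membered ring is planar and fully conjugated; 3 ring double bonds give 6 π electrons. 6 = 4(1)+2, so it is aromatic (benzene ring).
The 5-membered ring with one oxygen has two sp³ carbons, so it is not fully conjugated — not aromatic (oxolane ring).
The 6-membered ring with one N–H has only sp³ atoms, so it is not fully conjugated — not aromatic (piperidine).
1 of the 3 rings is aromatic. Total: 1.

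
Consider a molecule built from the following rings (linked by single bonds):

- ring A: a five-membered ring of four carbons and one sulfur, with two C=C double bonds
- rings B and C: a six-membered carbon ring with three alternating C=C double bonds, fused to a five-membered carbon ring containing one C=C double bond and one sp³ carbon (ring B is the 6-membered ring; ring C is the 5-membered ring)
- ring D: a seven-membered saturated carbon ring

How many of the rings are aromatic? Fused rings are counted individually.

Ring A is planar and fully conjugated; 2 ring double bonds (4 π electrons) plus a heteroatom lone pair (2) give 6 π electrons. 6 = 4(1)+2, so ring A is aromatic (thiophene).
Ring B has a continuous p-orbital overlap around the ring; 3 ring double bonds give 6 π electrons. Since 6 = 4n+2 (n=1), ring B is aromatic (benzene ring).
Ring C has one sp³ carbon, so it is not fully conjugated — not aromatic (cyclopentene ring).
Ring D has only sp³ atoms, so it is not fully conjugated — not aromatic (cycloheptane).
Aromatic: A, B. Total: 2.

2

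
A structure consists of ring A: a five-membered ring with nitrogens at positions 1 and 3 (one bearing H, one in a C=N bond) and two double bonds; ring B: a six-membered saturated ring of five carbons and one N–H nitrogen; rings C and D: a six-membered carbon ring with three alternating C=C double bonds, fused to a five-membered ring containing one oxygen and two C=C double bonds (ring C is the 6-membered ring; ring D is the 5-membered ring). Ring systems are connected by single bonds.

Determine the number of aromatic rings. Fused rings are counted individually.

3

Ring A is planar and fully conjugated; 2 ring double bonds (4 π electrons) plus a heteroatom lone pair (2) give 6 π electrons. Since 6 = 4n+2 (n=1), ring A is aromatic (imidazole).
Ring B has only sp³ atoms, so it is not fully conjugated — not aromatic (piperidine).
Rings C and D form a fused bicyclic system (with one oxygen) with 9 sp² atoms and 10 π electrons from ring double bonds plus a heteroatom lone pair. 10 = 4(2)+2, so the system is aromatic and both rings count as aromatic (benzofuran).
Aromatic: A, C, D. Total: 3.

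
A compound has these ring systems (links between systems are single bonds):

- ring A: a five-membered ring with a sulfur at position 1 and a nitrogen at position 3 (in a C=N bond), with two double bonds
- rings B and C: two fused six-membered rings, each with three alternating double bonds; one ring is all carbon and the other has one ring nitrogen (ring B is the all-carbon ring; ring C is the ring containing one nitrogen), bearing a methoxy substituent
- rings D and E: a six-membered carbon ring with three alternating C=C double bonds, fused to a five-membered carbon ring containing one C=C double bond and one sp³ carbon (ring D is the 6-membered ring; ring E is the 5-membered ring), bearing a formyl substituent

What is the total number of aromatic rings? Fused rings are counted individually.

4

Ring A is planar and fully conjugated; 2 ring double bonds (4 π electrons) plus a heteroatom lone pair (2) give 6 π electrons. That satisfies 4n+2 with n=1, so ring A is aromatic (thiazole).
Rings B and C form a fused bicyclic system (with one nitrogen) with 10 sp² atoms and 10 π electrons from ring double bonds. 10 = 4(2)+2, so the system is aromatic and both rings count as aromatic (quinoline).
Ring D is fully conjugated (every ring atom contributes a p orbital); 3 ring double bonds give 6 π electrons. That satisfies 4n+2 with n=1, so ring D is aromatic (benzene ring).
Ring E has one sp³ carbon, so it is not fully conjugated — not aromatic (cyclopentene ring).
Aromatic: A, B, C, D. Total: 4.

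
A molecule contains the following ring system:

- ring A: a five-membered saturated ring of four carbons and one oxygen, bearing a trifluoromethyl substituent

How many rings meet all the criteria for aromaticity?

Ring A has only sp³ atoms, so it is not fully conjugated — not aromatic (tetrahydrofuran).

0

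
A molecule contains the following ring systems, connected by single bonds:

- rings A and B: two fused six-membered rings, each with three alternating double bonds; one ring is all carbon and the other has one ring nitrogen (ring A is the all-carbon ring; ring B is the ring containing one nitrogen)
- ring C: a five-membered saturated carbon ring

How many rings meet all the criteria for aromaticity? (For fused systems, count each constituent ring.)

Rings A and B form a fused bicyclic system (with one nitrogen) with 10 sp² atoms and 10 π electrons from ring double bonds. 10 = 4(2)+2, so the system is aromatic and both rings count as aromatic (quinoline).
Ring C has only sp³ atoms, so it is not fully conjugated — not aromatic (cyclopentane).
Aromatic: A, B. Total: 2.

2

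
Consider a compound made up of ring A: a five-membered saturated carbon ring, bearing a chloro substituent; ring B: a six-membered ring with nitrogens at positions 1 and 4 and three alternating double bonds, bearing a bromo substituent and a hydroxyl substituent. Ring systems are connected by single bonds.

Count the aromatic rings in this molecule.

Ring A has only sp³ atoms, so it is not fully conjugated — not aromatic (cyclopentane).
Ring B is fully conjugated (every ring atom contributes a p orbital); 3 ring double bonds give 6 π electrons. That satisfies 4n+2 with n=1, so ring B is aromatic (pyrazine).
Aromatic: B. Total: 1.

1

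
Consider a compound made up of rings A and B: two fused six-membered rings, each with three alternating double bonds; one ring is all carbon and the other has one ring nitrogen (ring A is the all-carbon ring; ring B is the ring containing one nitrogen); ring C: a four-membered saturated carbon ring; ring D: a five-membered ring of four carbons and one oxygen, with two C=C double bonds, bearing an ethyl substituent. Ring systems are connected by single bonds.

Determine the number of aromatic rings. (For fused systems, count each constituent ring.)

Rings A and B form a fused bicyclic system (with one nitrogen) with 10 sp² atoms and 10 π electrons from ring double bonds. 10 = 4(2)+2, so the system is aromatic and both rings count as aromatic (quinoline).
Ring C has only sp³ atoms, so it is not fully conjugated — not aromatic (cyclobutane).
Ring D has a continuous p-orbital overlap around the ring; 2 ring double bonds (4 π electrons) plus a heteroatom lone pair (2) give 6 π electrons. 6 = 4(1)+2, so ring D is aromatic (furan).
Aromatic: A, B, D. Total: 3.

3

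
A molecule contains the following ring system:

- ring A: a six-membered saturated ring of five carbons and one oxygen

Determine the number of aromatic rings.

0

Ring A has only sp³ atoms, so it is not fully conjugated — not aromatic (tetrahydropyran).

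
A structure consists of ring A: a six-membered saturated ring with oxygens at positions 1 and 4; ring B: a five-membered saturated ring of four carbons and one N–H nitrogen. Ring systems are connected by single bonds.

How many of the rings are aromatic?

0

Ring A has only sp³ atoms, so it is not fully conjugated — not aromatic (1,4-dioxane).
Ring B has only sp³ atoms, so it is not fully conjugated — not aromatic (pyrrolidine).
No ring is aromatic. Total: 0.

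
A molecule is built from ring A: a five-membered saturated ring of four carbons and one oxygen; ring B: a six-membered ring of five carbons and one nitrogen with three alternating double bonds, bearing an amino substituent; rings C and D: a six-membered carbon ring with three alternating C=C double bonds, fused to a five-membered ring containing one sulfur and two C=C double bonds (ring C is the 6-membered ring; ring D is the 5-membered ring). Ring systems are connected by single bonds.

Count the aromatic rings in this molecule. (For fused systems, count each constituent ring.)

Ring A has only sp³ atoms, so it is not fully conjugated — not aromatic (tetrahydrofuran).
Ring B is fully conjugated (every ring atom contributes a p orbital); 3 ring double bonds give 6 π electrons. That satisfies 4n+2 with n=1, so ring B is aromatic (pyridine).
Rings C and D form a fused bicyclic system (with one sulfur) with 9 sp² atoms and 10 π electrons from ring double bonds plus a heteroatom lone pair. 10 = 4(2)+2, so the system is aromatic and both rings count as aromatic (benzothiophene).
Aromatic: B, C, D. Total: 3.

3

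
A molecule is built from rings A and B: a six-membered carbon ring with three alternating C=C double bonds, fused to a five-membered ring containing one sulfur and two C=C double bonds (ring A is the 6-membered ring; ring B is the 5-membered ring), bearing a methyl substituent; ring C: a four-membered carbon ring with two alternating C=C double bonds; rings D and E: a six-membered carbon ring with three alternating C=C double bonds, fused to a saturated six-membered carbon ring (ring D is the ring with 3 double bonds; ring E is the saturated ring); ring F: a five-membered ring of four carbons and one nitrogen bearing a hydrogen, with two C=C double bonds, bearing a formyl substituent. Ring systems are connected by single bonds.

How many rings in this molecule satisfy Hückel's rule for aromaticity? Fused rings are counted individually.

4

Rings A and B form a fused bicyclic system (with one sulfur) with 9 sp² atoms and 10 π electrons from ring double bonds plus a heteroatom lone pair. 10 = 4(2)+2, so the system is aromatic and both rings count as aromatic (benzothiophene).
Ring C has only sp² ring atoms; a planar conformation would have a fully conjugated π system of 4 electrons. But 4 = 4(1), which is 4n not 4n+2, so ring C is not aromatic (cyclobutadiene) — cyclobutadiene is antiaromatic and distorts to a rectangle.
Ring D is planar and fully conjugated; 3 ring double bonds give 6 π electrons. That satisfies 4n+2 with n=1, so ring D is aromatic (benzene ring).
Ring E has four sp³ carbons, so it is not fully conjugated — not aromatic (cyclohexane ring).
Ring F is fully conjugated (every ring atom contributes a p orbital); 2 ring double bonds (4 π electrons) plus a heteroatom lone pair (2) give 6 π electrons. That satisfies 4n+2 with n=1, so ring F is aromatic (pyrrole).
Aromatic: A, B, D, F. Total: 4.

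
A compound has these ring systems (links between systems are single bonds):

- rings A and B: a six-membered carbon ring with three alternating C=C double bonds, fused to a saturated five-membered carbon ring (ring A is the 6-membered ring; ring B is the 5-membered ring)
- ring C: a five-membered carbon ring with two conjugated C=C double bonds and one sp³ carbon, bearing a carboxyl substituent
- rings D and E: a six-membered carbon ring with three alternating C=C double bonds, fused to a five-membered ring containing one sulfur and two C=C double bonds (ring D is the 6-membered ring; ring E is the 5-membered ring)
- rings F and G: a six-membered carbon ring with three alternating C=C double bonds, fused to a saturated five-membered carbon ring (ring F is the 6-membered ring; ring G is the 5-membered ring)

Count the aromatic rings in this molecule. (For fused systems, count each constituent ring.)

Ring A has a continuous p-orbital overlap around the ring; 3 ring double bonds give 6 π electrons. 6 = 4(1)+2, so ring A is aromatic (benzene ring).
Ring B has three sp³ carbons, so it is not fully conjugated — not aromatic (cyclopentane ring).
Ring C has one sp³ carbon, so it is not fully conjugated — not aromatic (cyclopentadiene).
Rings D and E form a fused bicyclic system (with one sulfur) with 9 sp² atoms and 10 π electrons from ring double bonds plus a heteroatom lone pair. 10 = 4(2)+2, so the system is aromatic and both rings count as aromatic (benzothiophene).
Ring F has a continuous p-orbital overlap around the ring; 3 ring double bonds give 6 π electrons. That satisfies 4n+2 with n=1, so ring F is aromatic (benzene ring).
Ring G has three sp³ carbons, so it is not fully conjugated — not aromatic (cyclopentane ring).
Aromatic: A, D, E, F. Total: 4.

4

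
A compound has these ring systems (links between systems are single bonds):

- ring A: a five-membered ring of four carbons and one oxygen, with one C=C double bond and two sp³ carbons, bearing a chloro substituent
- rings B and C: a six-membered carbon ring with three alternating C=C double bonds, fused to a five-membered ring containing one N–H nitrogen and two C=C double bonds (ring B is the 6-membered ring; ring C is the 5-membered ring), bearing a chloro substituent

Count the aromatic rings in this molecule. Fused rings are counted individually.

2

Ring A has two sp³ carbons, so it is not fully conjugated — not aromatic (2,3-dihydrofuran).
Rings B and C form a fused bicyclic system (with one N–H) with 9 sp² atoms and 10 π electrons from ring double bonds plus a heteroatom lone pair. 10 = 4(2)+2, so the system is aromatic and both rings count as aromatic (indole).
Aromatic: B, C. Total: 2.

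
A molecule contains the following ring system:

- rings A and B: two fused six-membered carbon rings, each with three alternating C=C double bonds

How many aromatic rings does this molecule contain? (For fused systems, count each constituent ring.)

Rings A and B form a fused bicyclic system with 10 sp² atoms and 10 π electrons from ring double bonds. 10 = 4(2)+2, so the system is aromatic and both rings count as aromatic (naphthalene).
Aromatic: A, B. Total: 2.

2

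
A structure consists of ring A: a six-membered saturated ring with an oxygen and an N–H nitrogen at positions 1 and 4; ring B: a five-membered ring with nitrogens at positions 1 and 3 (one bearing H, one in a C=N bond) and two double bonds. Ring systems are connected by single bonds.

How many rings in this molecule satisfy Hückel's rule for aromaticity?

1

Ring A has only sp³ atoms, so it is not fully conjugated — not aromatic (morpholine).
Ring B has a continuous p-orbital overlap around the ring; 2 ring double bonds (4 π electrons) plus a heteroatom lone pair (2) give 6 π electrons. Since 6 = 4n+2 (n=1), ring B is aromatic (imidazole).
Aromatic: B. Total: 1.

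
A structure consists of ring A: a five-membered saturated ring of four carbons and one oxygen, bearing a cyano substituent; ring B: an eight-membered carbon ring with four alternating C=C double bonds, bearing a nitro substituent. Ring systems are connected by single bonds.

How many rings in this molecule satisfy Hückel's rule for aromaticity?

Ring A has only sp³ atoms, so it is not fully conjugated — not aromatic (tetrahydrofuran).
Ring B has only sp² ring atoms; a planar conformation would have a fully conjugated π system of 8 electrons. But 8 = 4(2), which is 4n not 4n+2, so ring B is not aromatic (cyclooctatetraene) — cyclooctatetraene distorts into a non-planar tub to avoid antiaromaticity.
No ring is aromatic. Total: 0.

0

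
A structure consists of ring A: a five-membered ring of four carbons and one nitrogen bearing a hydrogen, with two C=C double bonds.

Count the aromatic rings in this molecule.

Ring A is planar and fully conjugated; 2 ring double bonds (4 π electrons) plus a heteroatom lone pair (2) give 6 π electrons. Since 6 = 4n+2 (n=1), ring A is aromatic (pyrrole).

1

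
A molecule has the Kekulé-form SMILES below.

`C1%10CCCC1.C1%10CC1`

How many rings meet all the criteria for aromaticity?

0

The SMILES encodes a five-membered saturated carbon ring; a three-membered saturated carbon ring.
The 5-membered ring has only sp³ atoms, so it is not fully conjugated — not aromatic (cyclopentane).
The 3-membered ring has only sp³ atoms, so it is not fully conjugated — not aromatic (cyclopropane).
None of the rings are aromatic. Total: 0.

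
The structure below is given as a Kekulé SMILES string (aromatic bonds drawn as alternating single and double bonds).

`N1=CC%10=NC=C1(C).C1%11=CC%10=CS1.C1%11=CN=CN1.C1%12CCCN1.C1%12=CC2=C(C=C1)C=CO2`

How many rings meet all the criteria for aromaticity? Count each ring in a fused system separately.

5

The SMILES encodes a six-membered ring with nitrogens at positions 1 and 4 and three alternating double bonds; a five-membered ring of four carbons and one sulfur, with two C=C double bonds; a five-membered ring with nitrogens at positions 1 and 3 (one bearing H, one in a C=N bond) and two double bonds; a five-membered saturated ring of four carbons and one N–H nitrogen; a six-membered carbon ring with three alternating C=C double bonds, fused to a five-membered ring containing one oxygen and two C=C double bonds.
The 6-membered ring with two nitrogens (1,4) is planar and fully conjugated; 3 ring double bonds give 6 π electrons. That satisfies 4n+2 with n=1, so it is aromatic (pyrazine).
The 5-membered ring with one sulfur has a continuous p-orbital overlap around the ring; 2 ring double bonds (4 π electrons) plus a heteroatom lone pair (2) give 6 π electrons. Since 6 = 4n+2 (n=1), it is aromatic (thiophene).
The 5-membered ring with two nitrogens (one N–H, one =N–) is fully conjugated (every ring atom contributes a p orbital); 2 ring double bonds (4 π electrons) plus a heteroatom lone pair (2) give 6 π electrons. Since 6 = 4n+2 (n=1), it is aromatic (imidazole).
The 5-membered ring with one N–H has only sp³ atoms, so it is not fully conjugated — not aromatic (pyrrolidine).
The fused 6/5-membered bicyclic (with one oxygen) is a single π system with 9 sp² atoms and 10 π electrons from ring double bonds plus a heteroatom lone pair. 10 = 4(2)+2, so the system is aromatic and both rings count as aromatic (benzofuran).
5 of the 6 rings are aromatic. Total: 5.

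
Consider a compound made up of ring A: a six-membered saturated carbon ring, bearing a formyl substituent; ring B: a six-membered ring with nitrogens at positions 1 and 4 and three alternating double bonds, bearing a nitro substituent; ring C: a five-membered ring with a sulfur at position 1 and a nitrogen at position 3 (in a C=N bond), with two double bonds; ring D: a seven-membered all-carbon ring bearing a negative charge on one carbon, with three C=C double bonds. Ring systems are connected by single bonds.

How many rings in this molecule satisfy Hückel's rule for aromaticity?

Ring A has only sp³ atoms, so it is not fully conjugated — not aromatic (cyclohexane).
Ring B has a continuous p-orbital overlap around the ring; 3 ring double bonds give 6 π electrons. That satisfies 4n+2 with n=1, so ring B is aromatic (pyrazine).
Ring C has a continuous p-orbital overlap around the ring; 2 ring double bonds (4 π electrons) plus a heteroatom lone pair (2) give 6 π electrons. That satisfies 4n+2 with n=1, so ring C is aromatic (thiazole).
Ring D has only sp² ring atoms; a planar conformation would have a fully conjugated π system of 8 electrons. But 8 = 4(2), which is 4n not 4n+2, so ring D is not aromatic (cycloheptatrienyl anion).
Aromatic: B, C. Total: 2.

2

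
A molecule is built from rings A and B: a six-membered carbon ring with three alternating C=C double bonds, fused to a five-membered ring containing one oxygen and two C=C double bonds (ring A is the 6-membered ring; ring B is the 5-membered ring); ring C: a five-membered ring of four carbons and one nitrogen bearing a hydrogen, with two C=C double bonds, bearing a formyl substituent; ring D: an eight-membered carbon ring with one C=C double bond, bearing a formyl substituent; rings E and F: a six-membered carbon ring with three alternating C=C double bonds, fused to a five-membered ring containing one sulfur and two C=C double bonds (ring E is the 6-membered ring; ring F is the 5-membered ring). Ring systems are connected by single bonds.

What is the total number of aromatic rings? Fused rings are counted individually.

5

Rings A and B form a fused bicyclic system (with one oxygen) with 9 sp² atoms and 10 π electrons from ring double bonds plus a heteroatom lone pair. 10 = 4(2)+2, so the system is aromatic and both rings count as aromatic (benzofuran).
Ring C is planar and fully conjugated; 2 ring double bonds (4 π electrons) plus a heteroatom lone pair (2) give 6 π electrons. 6 = 4(1)+2, so ring C is aromatic (pyrrole).
Ring D has six sp³ carbons, so it is not fully conjugated — not aromatic (cyclooctene).
Rings E and F form a fused bicyclic system (with one sulfur) with 9 sp² atoms and 10 π electrons from ring double bonds plus a heteroatom lone pair. 10 = 4(2)+2, so the system is aromatic and both rings count as aromatic (benzothiophene).
Aromatic: A, B, C, E, F. Total: 5.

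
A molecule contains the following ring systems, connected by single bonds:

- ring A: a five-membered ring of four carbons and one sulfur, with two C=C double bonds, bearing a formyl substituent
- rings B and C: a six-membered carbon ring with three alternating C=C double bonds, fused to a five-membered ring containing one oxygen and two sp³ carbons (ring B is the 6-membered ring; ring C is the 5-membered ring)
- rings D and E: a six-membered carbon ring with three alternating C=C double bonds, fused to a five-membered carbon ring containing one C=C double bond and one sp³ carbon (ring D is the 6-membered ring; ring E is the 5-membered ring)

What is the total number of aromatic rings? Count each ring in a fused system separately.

3

Ring A is fully conjugated (every ring atom contributes a p orbital); 2 ring double bonds (4 π electrons) plus a heteroatom lone pair (2) give 6 π electrons. That satisfies 4n+2 with n=1, so ring A is aromatic (thiophene).
Ring B has a continuous p-orbital overlap around the ring; 3 ring double bonds give 6 π electrons. That satisfies 4n+2 with n=1, so ring B is aromatic (benzene ring).
Ring C has two sp³ carbons, so it is not fully conjugated — not aromatic (oxolane ring).
Ring D is fully conjugated (every ring atom contributes a p orbital); 3 ring double bonds give 6 π electrons. Since 6 = 4n+2 (n=1), ring D is aromatic (benzene ring).
Ring E has one sp³ carbon, so it is not fully conjugated — not aromatic (cyclopentene ring).
Aromatic: A, B, D. Total: 3.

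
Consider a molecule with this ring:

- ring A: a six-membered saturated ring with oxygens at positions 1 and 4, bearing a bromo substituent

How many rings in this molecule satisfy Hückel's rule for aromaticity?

0

Ring A has only sp³ atoms, so it is not fully conjugated — not aromatic (1,4-dioxane).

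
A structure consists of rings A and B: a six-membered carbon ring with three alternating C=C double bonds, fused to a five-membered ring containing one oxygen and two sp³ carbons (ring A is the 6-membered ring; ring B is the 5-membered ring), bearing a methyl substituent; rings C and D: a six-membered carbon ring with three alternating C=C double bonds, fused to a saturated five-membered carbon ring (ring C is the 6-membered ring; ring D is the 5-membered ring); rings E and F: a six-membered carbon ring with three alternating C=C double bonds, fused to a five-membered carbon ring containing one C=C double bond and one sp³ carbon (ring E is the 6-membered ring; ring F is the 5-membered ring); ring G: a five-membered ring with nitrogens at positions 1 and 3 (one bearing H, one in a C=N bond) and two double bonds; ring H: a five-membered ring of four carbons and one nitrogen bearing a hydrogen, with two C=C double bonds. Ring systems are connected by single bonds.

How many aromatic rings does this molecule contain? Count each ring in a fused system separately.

Ring A has a continuous p-orbital overlap around the ring; 3 ring double bonds give 6 π electrons. 6 = 4(1)+2, so ring A is aromatic (benzene ring).
Ring B has two sp³ carbons, so it is not fully conjugated — not aromatic (oxolane ring).
Ring C is fully conjugated (every ring atom contributes a p orbital); 3 ring double bonds give 6 π electrons. Since 6 = 4n+2 (n=1), ring C is aromatic (benzene ring).
Ring D has three sp³ carbons, so it is not fully conjugated — not aromatic (cyclopentane ring).
Ring E is fully conjugated (every ring atom contributes a p orbital); 3 ring double bonds give 6 π electrons. Since 6 = 4n+2 (n=1), ring E is aromatic (benzene ring).
Ring F has one sp³ carbon, so it is not fully conjugated — not aromatic (cyclopentene ring).
Ring G has a continuous p-orbital overlap around the ring; 2 ring double bonds (4 π electrons) plus a heteroatom lone pair (2) give 6 π electrons. 6 = 4(1)+2, so ring G is aromatic (imidazole).
Ring H is fully conjugated (every ring atom contributes a p orbital); 2 ring double bonds (4 π electrons) plus a heteroatom lone pair (2) give 6 π electrons. Since 6 = 4n+2 (n=1), ring H is aromatic (pyrrole).
Aromatic: A, C, E, G, H. Total: 5.

5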